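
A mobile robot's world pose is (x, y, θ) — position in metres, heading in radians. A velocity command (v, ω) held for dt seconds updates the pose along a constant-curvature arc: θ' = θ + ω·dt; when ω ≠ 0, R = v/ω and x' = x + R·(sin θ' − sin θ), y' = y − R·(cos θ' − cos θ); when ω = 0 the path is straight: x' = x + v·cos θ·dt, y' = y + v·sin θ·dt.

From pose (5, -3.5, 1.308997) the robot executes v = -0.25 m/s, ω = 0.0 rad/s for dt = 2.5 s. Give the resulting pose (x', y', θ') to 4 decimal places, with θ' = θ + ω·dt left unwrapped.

θ' = 1.3090 + 0.0·2.5 = 1.3090
ω = 0 → straight: x' = 5 + -0.25·cos(1.3090)·2.5 = 4.8382
y' = -3.5 + -0.25·sin(1.3090)·2.5 = -4.1037

(4.8382, -4.1037, 1.3090)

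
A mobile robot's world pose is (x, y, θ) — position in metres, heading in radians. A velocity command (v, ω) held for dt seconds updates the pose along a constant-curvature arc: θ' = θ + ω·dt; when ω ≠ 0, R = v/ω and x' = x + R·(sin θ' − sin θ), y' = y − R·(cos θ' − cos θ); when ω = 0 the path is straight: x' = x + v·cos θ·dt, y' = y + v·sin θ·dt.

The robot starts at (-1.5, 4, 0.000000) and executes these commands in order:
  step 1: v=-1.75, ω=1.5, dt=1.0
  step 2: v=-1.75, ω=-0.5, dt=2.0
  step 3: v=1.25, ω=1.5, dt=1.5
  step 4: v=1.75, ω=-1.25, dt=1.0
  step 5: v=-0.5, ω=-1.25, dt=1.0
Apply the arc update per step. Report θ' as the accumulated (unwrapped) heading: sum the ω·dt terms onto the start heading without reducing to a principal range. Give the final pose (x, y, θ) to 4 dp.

step 1: θ'=1.5000 (R=-1.1667) → pose (-2.6637, 2.9159, 1.5000)
step 2: θ'=0.5000 (R=3.5000) → pose (-4.4770, 0.0919, 0.5000)
step 3: θ'=2.7500 (R=0.8333) → pose (-4.5585, 1.5935, 2.7500)
step 4: θ'=1.5000 (R=-1.4000) → pose (-5.4206, 2.9865, 1.5000)
step 5: θ'=0.2500 (R=0.4000) → pose (-5.7207, 2.6273, 0.2500)

(-5.7207, 2.6273, 0.2500)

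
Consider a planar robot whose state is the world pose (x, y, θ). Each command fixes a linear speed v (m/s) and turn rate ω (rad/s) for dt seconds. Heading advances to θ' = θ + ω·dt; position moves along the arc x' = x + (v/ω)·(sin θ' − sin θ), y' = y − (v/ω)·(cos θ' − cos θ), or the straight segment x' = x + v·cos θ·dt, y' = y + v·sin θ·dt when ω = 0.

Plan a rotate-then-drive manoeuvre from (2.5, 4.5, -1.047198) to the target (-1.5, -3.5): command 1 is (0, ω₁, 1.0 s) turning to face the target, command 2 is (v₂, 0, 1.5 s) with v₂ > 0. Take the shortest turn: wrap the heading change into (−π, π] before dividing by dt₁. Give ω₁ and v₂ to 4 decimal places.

heading to target = atan2(-3.5−4.5, -1.5−2.5) = -2.0344
Δθ = wrap(-2.0344 − -1.0472) = -0.9872; ω₁ = Δθ/dt₁ = -0.9872
distance = √((-1.5−2.5)² + (-3.5−4.5)²) = 8.9443; v₂ = distance/dt₂ = 5.9628

ω₁ = -0.9872, v₂ = 5.9628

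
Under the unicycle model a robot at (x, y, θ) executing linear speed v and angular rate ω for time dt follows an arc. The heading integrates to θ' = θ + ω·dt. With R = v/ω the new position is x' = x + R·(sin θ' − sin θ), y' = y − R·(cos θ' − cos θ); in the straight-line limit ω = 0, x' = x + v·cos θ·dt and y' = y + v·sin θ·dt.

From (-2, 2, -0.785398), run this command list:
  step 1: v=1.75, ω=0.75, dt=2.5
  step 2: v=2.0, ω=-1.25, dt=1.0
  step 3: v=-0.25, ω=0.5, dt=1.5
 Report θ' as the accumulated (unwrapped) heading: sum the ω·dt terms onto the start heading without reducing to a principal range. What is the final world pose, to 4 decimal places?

step 1: θ'=1.0896 (R=2.3333) → pose (1.7183, 2.5700, 1.0896)
step 2: θ'=-0.1604 (R=-1.6000) → pose (3.3921, 3.4089, -0.1604)
step 3: θ'=0.5896 (R=-0.5000) → pose (3.0343, 3.3309, 0.5896)

(3.0343, 3.3309, 0.5896)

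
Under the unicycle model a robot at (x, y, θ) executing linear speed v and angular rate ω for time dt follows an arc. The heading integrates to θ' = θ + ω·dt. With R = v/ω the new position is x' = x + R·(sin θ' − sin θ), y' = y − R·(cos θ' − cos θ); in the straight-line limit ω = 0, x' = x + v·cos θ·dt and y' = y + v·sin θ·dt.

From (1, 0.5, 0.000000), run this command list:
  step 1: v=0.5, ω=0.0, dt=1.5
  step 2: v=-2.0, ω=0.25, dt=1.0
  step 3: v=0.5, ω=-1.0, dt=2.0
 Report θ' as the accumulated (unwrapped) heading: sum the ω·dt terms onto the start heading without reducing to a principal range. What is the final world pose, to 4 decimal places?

step 1: θ'=0.0000 (straight) → pose (1.7500, 0.5000, 0.0000)
step 2: θ'=0.2500 (R=-8.0000) → pose (-0.2292, 0.2513, 0.2500)
step 3: θ'=-1.7500 (R=-0.5000) → pose (0.3865, -0.3223, -1.7500)

(0.3865, -0.3223, -1.7500)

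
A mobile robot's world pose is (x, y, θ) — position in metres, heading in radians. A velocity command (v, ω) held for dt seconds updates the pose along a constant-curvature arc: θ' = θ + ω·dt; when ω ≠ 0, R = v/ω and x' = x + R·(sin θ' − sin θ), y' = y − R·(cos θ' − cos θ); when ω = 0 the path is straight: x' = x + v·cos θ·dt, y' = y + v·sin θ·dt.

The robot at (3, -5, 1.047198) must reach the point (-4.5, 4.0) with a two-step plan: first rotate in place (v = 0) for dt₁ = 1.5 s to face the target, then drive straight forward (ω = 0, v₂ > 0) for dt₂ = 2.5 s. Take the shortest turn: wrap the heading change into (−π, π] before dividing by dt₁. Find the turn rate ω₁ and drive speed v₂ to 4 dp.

heading to target = atan2(4−-5, -4.5−3) = 2.2655
Δθ = wrap(2.2655 − 1.0472) = 1.2183; ω₁ = Δθ/dt₁ = 0.8122
distance = √((-4.5−3)² + (4−-5)²) = 11.7154; v₂ = distance/dt₂ = 4.6861

ω₁ = 0.8122, v₂ = 4.6861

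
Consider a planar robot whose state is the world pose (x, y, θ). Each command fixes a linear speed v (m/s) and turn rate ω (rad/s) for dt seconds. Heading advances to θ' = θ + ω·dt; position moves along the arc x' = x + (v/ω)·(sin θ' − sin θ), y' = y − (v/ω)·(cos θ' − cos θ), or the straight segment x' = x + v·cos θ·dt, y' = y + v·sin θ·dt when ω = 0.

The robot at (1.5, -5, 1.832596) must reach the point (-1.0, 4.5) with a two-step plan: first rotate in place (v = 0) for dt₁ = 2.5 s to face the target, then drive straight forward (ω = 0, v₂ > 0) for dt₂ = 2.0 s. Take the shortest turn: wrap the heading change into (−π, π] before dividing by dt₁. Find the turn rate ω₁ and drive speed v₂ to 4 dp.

heading to target = atan2(4.5−-5, -1−1.5) = 1.8281
Δθ = wrap(1.8281 − 1.8326) = -0.0045; ω₁ = Δθ/dt₁ = -0.0018
distance = √((-1−1.5)² + (4.5−-5)²) = 9.8234; v₂ = distance/dt₂ = 4.9117

ω₁ = -0.0018, v₂ = 4.9117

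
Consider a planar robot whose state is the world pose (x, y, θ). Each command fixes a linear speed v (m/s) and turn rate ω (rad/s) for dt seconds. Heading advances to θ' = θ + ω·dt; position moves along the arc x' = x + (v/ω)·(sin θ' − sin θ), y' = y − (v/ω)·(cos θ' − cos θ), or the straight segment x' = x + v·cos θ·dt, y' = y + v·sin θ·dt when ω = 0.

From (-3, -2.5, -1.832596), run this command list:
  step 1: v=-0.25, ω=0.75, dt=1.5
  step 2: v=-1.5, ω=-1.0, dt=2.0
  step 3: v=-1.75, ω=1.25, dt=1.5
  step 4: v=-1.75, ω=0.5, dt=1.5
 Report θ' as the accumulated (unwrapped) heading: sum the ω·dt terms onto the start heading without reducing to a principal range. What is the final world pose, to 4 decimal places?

step 1: θ'=-0.7076 (R=-0.3333) → pose (-3.1053, -2.1604, -0.7076)
step 2: θ'=-2.7076 (R=1.5000) → pose (-2.7610, 0.3404, -2.7076)
step 3: θ'=-0.8326 (R=-1.4000) → pose (-2.3142, 2.5528, -0.8326)
step 4: θ'=-0.0826 (R=-3.5000) → pose (-4.6143, 3.6855, -0.0826)

(-4.6143, 3.6855, -0.0826)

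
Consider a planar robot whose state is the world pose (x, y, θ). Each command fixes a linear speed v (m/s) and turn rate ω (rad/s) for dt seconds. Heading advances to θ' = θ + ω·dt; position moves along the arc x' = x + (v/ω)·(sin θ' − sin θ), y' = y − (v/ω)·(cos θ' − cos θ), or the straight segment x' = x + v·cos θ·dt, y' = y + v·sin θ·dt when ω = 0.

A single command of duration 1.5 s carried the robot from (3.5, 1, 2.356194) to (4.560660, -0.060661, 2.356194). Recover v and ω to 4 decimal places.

v = -1.0000, ω = 0.0000

Δθ = 2.356194 − 2.356194 = 0.000000
ω = Δθ/dt = 0.000000/1.5 = 0.0000
ω = 0 → v = (Δx·cos θ + Δy·sin θ)/dt = -1.0000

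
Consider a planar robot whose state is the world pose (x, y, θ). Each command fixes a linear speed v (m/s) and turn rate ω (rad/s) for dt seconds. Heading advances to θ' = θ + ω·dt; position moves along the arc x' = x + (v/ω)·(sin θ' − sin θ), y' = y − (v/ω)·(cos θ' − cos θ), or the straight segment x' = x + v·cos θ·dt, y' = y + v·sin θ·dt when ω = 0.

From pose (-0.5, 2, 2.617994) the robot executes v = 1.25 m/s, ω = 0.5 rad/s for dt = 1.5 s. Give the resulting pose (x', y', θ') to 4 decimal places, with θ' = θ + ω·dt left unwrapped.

(-2.3112, 2.2711, 3.3680)

θ' = 2.6180 + 0.5·1.5 = 3.3680
R = v/ω = 1.25/0.5 = 2.5000
x' = -0.5 + 2.5000·(sin 3.3680 − sin 2.6180) = -2.3112
y' = 2 − 2.5000·(cos 3.3680 − cos 2.6180) = 2.2711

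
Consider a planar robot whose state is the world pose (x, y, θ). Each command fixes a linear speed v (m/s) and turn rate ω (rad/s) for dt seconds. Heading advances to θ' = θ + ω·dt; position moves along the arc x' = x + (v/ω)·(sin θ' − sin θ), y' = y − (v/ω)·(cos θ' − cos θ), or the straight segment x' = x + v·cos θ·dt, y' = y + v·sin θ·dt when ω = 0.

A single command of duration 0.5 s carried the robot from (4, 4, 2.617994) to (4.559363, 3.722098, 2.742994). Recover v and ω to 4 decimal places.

Δθ = 2.742994 − 2.617994 = 0.125000
ω = Δθ/dt = 0.125000/0.5 = 0.2500
R = Δx/(sin θ' − sin θ) = -5.0000
v = R·ω = -5.0000·0.2500 = -1.2500

v = -1.2500, ω = 0.2500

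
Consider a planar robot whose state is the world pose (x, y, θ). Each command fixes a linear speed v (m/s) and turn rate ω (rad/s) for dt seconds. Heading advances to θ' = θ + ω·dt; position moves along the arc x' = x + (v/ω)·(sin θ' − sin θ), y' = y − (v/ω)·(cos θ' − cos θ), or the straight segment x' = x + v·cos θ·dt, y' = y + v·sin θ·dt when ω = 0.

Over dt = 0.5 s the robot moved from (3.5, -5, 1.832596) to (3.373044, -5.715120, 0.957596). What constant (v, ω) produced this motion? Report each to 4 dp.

Δθ = 0.957596 − 1.832596 = -0.875000
ω = Δθ/dt = -0.875000/0.5 = -1.7500
R = −Δy/(cos θ' − cos θ) = 0.8571
v = R·ω = 0.8571·-1.7500 = -1.5000

v = -1.5000, ω = -1.7500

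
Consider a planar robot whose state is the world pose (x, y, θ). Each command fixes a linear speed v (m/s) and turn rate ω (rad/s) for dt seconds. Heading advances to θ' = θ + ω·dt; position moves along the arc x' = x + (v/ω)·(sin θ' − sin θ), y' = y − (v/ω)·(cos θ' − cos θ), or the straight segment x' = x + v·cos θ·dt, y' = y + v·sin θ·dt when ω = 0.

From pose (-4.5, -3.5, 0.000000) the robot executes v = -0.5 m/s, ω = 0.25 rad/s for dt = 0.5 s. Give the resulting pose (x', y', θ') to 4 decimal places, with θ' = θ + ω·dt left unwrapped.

θ' = 0.0000 + 0.25·0.5 = 0.1250
R = v/ω = -0.5/0.25 = -2.0000
x' = -4.5 + -2.0000·(sin 0.1250 − sin 0.0000) = -4.7493
y' = -3.5 − -2.0000·(cos 0.1250 − cos 0.0000) = -3.5156

(-4.7493, -3.5156, 0.1250)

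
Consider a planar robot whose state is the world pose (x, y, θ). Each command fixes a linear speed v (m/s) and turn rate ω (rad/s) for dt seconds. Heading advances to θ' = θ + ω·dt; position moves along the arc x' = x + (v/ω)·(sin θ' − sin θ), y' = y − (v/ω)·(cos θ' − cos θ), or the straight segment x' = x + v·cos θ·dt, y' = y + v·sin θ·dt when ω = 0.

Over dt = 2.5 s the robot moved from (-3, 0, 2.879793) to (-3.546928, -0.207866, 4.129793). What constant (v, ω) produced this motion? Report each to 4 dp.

v = 0.2500, ω = 0.5000

Δθ = 4.129793 − 2.879793 = 1.250000
ω = Δθ/dt = 1.250000/2.5 = 0.5000
R = Δx/(sin θ' − sin θ) = 0.5000
v = R·ω = 0.5000·0.5000 = 0.2500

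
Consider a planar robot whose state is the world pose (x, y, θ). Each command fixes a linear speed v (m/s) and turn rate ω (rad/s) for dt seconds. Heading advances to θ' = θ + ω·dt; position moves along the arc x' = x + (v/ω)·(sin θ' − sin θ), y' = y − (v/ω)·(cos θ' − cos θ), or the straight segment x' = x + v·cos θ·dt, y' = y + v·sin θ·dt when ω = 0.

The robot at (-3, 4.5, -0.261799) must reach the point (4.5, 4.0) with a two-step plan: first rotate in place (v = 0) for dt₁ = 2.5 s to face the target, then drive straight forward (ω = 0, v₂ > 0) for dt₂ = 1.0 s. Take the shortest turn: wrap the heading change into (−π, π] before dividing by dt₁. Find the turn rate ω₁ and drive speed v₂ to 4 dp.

heading to target = atan2(4−4.5, 4.5−-3) = -0.0666
Δθ = wrap(-0.0666 − -0.2618) = 0.1952; ω₁ = Δθ/dt₁ = 0.0781
distance = √((4.5−-3)² + (4−4.5)²) = 7.5166; v₂ = distance/dt₂ = 7.5166

ω₁ = 0.0781, v₂ = 7.5166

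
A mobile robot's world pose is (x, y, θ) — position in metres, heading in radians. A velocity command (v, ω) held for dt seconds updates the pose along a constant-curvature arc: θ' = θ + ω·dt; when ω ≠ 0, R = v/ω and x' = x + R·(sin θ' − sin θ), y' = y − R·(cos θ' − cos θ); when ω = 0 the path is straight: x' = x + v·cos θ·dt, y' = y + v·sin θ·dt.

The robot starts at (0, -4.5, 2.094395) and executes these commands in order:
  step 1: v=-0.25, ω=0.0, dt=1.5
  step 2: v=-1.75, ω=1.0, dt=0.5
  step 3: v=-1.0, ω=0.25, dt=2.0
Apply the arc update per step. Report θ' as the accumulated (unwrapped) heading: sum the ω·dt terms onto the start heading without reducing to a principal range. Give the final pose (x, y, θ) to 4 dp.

step 1: θ'=2.0944 (straight) → pose (0.1875, -4.8248, 2.0944)
step 2: θ'=2.5944 (R=-1.7500) → pose (0.7925, -5.4442, 2.5944)
step 3: θ'=3.0944 (R=-4.0000) → pose (2.6850, -6.0238, 3.0944)

(2.6850, -6.0238, 3.0944)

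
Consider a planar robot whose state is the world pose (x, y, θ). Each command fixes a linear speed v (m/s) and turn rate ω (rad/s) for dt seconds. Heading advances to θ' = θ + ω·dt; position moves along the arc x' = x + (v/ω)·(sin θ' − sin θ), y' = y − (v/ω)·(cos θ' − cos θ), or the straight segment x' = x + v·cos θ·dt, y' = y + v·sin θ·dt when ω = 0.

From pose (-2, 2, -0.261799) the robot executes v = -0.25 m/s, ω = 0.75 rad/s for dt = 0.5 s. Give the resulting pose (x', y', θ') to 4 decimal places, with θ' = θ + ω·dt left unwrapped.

(-2.1239, 2.0092, 0.1132)

θ' = -0.2618 + 0.75·0.5 = 0.1132
R = v/ω = -0.25/0.75 = -0.3333
x' = -2 + -0.3333·(sin 0.1132 − sin -0.2618) = -2.1239
y' = 2 − -0.3333·(cos 0.1132 − cos -0.2618) = 2.0092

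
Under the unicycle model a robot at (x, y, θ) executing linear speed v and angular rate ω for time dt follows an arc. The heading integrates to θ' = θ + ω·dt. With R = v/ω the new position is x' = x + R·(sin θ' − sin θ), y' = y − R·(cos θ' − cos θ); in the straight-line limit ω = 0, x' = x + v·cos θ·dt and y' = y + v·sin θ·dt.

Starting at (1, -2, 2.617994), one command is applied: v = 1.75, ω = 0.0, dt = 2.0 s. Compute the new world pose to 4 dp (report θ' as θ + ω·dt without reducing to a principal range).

(-2.0311, -0.2500, 2.6180)

θ' = 2.6180 + 0.0·2.0 = 2.6180
ω = 0 → straight: x' = 1 + 1.75·cos(2.6180)·2.0 = -2.0311
y' = -2 + 1.75·sin(2.6180)·2.0 = -0.2500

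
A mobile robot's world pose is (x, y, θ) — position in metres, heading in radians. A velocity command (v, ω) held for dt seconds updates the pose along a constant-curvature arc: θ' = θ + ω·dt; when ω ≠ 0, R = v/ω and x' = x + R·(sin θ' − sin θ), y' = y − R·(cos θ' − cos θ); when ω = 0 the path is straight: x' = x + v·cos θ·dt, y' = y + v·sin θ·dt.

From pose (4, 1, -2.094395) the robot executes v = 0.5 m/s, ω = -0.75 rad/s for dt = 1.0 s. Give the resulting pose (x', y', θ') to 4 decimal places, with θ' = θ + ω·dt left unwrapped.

θ' = -2.0944 + -0.75·1.0 = -2.8444
R = v/ω = 0.5/-0.75 = -0.6667
x' = 4 + -0.6667·(sin -2.8444 − sin -2.0944) = 3.6179
y' = 1 − -0.6667·(cos -2.8444 − cos -2.0944) = 0.6959

(3.6179, 0.6959, -2.8444)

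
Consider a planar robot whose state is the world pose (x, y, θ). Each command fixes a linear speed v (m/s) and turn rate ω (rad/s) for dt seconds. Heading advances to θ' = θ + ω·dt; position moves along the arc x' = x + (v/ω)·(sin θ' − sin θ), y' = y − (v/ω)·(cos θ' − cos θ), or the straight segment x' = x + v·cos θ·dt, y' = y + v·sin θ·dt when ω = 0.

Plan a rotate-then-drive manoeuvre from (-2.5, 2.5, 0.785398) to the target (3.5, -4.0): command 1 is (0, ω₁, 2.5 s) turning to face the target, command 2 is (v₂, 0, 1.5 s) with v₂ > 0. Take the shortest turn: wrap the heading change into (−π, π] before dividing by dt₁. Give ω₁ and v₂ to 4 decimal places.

ω₁ = -0.6443, v₂ = 5.8973

heading to target = atan2(-4−2.5, 3.5−-2.5) = -0.8254
Δθ = wrap(-0.8254 − 0.7854) = -1.6108; ω₁ = Δθ/dt₁ = -0.6443
distance = √((3.5−-2.5)² + (-4−2.5)²) = 8.8459; v₂ = distance/dt₂ = 5.8973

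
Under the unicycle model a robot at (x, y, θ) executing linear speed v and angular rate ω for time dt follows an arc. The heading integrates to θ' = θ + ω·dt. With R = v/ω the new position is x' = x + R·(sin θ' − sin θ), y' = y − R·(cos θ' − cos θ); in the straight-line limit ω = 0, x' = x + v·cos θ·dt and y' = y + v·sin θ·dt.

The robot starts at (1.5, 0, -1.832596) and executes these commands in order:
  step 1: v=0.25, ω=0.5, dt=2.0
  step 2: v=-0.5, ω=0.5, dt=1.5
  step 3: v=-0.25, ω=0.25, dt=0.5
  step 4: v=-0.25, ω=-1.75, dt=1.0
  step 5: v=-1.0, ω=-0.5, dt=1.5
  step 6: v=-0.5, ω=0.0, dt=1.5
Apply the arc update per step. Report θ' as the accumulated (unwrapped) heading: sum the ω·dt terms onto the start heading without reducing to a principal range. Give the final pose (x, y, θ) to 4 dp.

(1.9823, 1.7737, -2.4576)

step 1: θ'=-0.8326 (R=0.5000) → pose (1.6131, -0.4659, -0.8326)
step 2: θ'=-0.0826 (R=-1.0000) → pose (0.9559, -0.1423, -0.0826)
step 3: θ'=0.0424 (R=-1.0000) → pose (0.8311, -0.1397, 0.0424)
step 4: θ'=-1.7076 (R=0.1429) → pose (0.6835, 0.0225, -1.7076)
step 5: θ'=-2.4576 (R=2.0000) → pose (1.4010, 1.2998, -2.4576)
step 6: θ'=-2.4576 (straight) → pose (1.9823, 1.7737, -2.4576)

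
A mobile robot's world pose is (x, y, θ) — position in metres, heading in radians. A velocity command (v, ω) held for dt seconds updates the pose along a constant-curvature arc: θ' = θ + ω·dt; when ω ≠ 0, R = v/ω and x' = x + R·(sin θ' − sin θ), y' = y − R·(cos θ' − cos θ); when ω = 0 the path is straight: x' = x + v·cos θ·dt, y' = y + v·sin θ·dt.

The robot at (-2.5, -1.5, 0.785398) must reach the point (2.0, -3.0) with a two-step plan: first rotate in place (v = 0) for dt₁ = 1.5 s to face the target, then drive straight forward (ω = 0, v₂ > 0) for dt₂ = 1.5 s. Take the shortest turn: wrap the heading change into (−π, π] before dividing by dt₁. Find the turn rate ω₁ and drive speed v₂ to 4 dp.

ω₁ = -0.7381, v₂ = 3.1623

heading to target = atan2(-3−-1.5, 2−-2.5) = -0.3218
Δθ = wrap(-0.3218 − 0.7854) = -1.1071; ω₁ = Δθ/dt₁ = -0.7381
distance = √((2−-2.5)² + (-3−-1.5)²) = 4.7434; v₂ = distance/dt₂ = 3.1623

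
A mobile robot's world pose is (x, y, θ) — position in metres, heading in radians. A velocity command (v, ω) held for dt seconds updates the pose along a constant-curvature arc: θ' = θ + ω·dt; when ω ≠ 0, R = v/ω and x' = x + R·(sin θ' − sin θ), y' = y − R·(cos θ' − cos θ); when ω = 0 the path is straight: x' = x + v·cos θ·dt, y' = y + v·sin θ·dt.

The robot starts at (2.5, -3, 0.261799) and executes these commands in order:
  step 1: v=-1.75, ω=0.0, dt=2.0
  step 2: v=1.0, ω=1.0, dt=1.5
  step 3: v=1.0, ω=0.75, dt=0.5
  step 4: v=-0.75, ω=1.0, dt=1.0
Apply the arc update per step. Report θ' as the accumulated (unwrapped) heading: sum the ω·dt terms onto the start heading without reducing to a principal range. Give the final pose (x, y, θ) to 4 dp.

step 1: θ'=0.2618 (straight) → pose (-0.8807, -3.9059, 0.2618)
step 2: θ'=1.7618 (R=1.0000) → pose (-0.1577, -2.7501, 1.7618)
step 3: θ'=2.1368 (R=1.3333) → pose (-0.3414, -2.2882, 2.1368)
step 4: θ'=3.1368 (R=-0.7500) → pose (0.2880, -2.6360, 3.1368)

(0.2880, -2.6360, 3.1368)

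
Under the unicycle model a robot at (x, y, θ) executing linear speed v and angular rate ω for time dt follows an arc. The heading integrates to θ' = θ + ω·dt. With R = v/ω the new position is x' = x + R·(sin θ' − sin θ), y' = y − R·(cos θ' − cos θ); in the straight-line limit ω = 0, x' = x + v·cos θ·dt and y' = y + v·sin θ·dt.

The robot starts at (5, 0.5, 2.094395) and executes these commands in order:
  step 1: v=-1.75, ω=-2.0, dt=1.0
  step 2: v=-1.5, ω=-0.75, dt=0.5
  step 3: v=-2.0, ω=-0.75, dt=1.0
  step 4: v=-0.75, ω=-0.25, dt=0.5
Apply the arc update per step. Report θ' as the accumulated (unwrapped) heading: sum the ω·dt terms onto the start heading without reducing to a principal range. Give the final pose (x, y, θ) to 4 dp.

step 1: θ'=0.0944 (R=0.8750) → pose (4.3247, -0.8086, 0.0944)
step 2: θ'=-0.2806 (R=2.0000) → pose (3.5823, -0.7393, -0.2806)
step 3: θ'=-1.0306 (R=2.6667) → pose (2.0339, 0.4516, -1.0306)
step 4: θ'=-1.1556 (R=3.0000) → pose (1.8616, 0.7844, -1.1556)

(1.8616, 0.7844, -1.1556)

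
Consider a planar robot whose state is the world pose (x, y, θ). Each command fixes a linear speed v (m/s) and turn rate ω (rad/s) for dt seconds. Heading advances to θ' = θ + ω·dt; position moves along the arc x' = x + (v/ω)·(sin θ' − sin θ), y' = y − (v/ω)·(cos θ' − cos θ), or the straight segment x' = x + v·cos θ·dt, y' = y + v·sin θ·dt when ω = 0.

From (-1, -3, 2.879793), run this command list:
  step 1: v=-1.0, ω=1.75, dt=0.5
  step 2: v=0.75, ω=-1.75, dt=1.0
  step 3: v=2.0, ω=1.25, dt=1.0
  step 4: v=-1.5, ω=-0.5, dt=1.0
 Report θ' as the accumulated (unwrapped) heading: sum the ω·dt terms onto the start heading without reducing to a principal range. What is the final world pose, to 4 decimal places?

step 1: θ'=3.7548 (R=-0.5714) → pose (-0.5233, -2.9154, 3.7548)
step 2: θ'=2.0048 (R=-0.4286) → pose (-1.1587, -2.7451, 2.0048)
step 3: θ'=3.2548 (R=1.6000) → pose (-2.7911, -1.8281, 3.2548)
step 4: θ'=2.7548 (R=3.0000) → pose (-1.3206, -2.0306, 2.7548)

(-1.3206, -2.0306, 2.7548)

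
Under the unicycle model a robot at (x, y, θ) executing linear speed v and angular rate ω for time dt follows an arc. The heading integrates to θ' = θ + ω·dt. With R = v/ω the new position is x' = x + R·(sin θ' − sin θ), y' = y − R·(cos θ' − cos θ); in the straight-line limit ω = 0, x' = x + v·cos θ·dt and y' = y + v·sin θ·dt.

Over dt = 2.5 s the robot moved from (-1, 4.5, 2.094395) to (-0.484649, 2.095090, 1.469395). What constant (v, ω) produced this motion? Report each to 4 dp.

Δθ = 1.469395 − 2.094395 = -0.625000
ω = Δθ/dt = -0.625000/2.5 = -0.2500
R = −Δy/(cos θ' − cos θ) = 4.0000
v = R·ω = 4.0000·-0.2500 = -1.0000

v = -1.0000, ω = -0.2500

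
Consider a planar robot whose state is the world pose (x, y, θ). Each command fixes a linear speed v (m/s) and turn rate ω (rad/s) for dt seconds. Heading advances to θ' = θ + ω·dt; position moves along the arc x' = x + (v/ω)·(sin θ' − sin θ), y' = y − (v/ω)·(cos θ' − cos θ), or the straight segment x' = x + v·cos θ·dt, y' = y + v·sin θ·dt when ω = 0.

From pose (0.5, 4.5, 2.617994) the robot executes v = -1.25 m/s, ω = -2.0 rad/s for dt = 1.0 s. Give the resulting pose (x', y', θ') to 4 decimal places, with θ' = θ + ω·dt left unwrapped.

(0.5496, 3.4493, 0.6180)

θ' = 2.6180 + -2.0·1.0 = 0.6180
R = v/ω = -1.25/-2.0 = 0.6250
x' = 0.5 + 0.6250·(sin 0.6180 − sin 2.6180) = 0.5496
y' = 4.5 − 0.6250·(cos 0.6180 − cos 2.6180) = 3.4493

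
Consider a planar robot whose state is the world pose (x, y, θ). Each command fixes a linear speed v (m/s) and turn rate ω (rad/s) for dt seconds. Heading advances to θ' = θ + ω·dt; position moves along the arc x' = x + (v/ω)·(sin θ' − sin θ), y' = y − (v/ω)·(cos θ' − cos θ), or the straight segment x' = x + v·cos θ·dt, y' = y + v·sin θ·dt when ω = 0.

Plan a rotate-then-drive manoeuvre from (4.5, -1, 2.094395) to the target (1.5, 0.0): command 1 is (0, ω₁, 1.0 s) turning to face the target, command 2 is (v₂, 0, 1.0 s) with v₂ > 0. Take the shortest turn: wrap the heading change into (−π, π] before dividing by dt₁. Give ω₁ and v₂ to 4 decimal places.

ω₁ = 0.7254, v₂ = 3.1623

heading to target = atan2(0−-1, 1.5−4.5) = 2.8198
Δθ = wrap(2.8198 − 2.0944) = 0.7254; ω₁ = Δθ/dt₁ = 0.7254
distance = √((1.5−4.5)² + (0−-1)²) = 3.1623; v₂ = distance/dt₂ = 3.1623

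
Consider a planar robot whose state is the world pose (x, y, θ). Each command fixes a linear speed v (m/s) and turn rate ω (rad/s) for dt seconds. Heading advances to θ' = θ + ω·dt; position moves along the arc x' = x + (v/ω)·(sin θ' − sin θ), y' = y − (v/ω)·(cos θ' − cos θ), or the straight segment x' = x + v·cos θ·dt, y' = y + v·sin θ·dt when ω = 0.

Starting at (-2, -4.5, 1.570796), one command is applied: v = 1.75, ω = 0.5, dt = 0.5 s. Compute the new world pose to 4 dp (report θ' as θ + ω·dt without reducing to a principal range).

(-2.1088, -3.6341, 1.8208)

θ' = 1.5708 + 0.5·0.5 = 1.8208
R = v/ω = 1.75/0.5 = 3.5000
x' = -2 + 3.5000·(sin 1.8208 − sin 1.5708) = -2.1088
y' = -4.5 − 3.5000·(cos 1.8208 − cos 1.5708) = -3.6341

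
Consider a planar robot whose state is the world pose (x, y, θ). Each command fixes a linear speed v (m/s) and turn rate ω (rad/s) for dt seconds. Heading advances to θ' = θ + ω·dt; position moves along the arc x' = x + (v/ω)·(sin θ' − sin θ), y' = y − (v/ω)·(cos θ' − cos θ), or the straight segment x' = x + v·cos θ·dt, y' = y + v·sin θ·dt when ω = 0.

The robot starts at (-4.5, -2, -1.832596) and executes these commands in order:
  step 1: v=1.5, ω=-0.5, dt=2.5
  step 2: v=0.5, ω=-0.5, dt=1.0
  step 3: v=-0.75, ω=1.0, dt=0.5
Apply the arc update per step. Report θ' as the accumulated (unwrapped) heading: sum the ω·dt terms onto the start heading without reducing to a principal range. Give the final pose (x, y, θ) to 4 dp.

(-7.3423, -4.1948, -3.0826)

step 1: θ'=-3.0826 (R=-3.0000) → pose (-7.2209, -4.2183, -3.0826)
step 2: θ'=-3.5826 (R=-1.0000) → pose (-7.7067, -4.1244, -3.5826)
step 3: θ'=-3.0826 (R=-0.7500) → pose (-7.3423, -4.1948, -3.0826)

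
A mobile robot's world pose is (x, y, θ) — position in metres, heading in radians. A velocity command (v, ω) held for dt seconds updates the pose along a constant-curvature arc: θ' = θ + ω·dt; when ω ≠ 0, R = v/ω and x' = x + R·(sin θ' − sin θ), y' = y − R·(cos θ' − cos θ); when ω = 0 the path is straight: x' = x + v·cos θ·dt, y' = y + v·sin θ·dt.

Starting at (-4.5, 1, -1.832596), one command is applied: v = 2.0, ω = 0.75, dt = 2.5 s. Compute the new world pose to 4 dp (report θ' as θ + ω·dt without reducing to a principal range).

θ' = -1.8326 + 0.75·2.5 = 0.0424
R = v/ω = 2.0/0.75 = 2.6667
x' = -4.5 + 2.6667·(sin 0.0424 − sin -1.8326) = -1.8112
y' = 1 − 2.6667·(cos 0.0424 − cos -1.8326) = -2.3545

(-1.8112, -2.3545, 0.0424)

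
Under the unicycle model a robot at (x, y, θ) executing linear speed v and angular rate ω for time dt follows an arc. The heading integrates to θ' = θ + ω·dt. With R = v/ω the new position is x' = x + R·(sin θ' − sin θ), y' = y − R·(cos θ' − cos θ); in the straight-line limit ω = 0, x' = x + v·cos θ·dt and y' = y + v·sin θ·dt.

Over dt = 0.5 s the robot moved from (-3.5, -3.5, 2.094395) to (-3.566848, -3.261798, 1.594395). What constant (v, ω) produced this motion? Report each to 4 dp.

v = 0.5000, ω = -1.0000

Δθ = 1.594395 − 2.094395 = -0.500000
ω = Δθ/dt = -0.500000/0.5 = -1.0000
R = −Δy/(cos θ' − cos θ) = -0.5000
v = R·ω = -0.5000·-1.0000 = 0.5000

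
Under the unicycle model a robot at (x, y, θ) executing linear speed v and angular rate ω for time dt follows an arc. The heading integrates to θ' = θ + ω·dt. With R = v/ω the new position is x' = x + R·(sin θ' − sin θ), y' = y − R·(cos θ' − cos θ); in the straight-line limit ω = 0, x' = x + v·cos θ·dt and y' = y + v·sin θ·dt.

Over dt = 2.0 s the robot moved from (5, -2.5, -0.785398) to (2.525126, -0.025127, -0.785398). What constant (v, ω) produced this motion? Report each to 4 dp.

v = -1.7500, ω = 0.0000

Δθ = -0.785398 − -0.785398 = 0.000000
ω = Δθ/dt = 0.000000/2.0 = 0.0000
ω = 0 → v = (Δx·cos θ + Δy·sin θ)/dt = -1.7500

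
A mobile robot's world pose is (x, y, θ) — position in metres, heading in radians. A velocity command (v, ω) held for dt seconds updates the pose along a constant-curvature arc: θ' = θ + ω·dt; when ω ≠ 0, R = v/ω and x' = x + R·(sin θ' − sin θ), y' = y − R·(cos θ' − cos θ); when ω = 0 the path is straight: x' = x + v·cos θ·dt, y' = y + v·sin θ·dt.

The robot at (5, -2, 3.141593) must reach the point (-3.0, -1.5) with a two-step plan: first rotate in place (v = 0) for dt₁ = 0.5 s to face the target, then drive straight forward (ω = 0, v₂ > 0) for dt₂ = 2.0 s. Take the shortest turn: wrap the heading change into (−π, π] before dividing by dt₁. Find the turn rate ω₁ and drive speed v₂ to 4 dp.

heading to target = atan2(-1.5−-2, -3−5) = 3.0792
Δθ = wrap(3.0792 − 3.1416) = -0.0624; ω₁ = Δθ/dt₁ = -0.1248
distance = √((-3−5)² + (-1.5−-2)²) = 8.0156; v₂ = distance/dt₂ = 4.0078

ω₁ = -0.1248, v₂ = 4.0078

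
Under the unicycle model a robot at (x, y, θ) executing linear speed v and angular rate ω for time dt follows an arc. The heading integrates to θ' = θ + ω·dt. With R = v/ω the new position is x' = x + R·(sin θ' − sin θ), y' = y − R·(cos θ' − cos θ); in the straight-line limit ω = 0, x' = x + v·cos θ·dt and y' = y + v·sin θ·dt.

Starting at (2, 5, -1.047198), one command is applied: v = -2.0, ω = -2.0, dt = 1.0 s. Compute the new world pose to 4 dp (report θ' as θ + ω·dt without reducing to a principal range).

θ' = -1.0472 + -2.0·1.0 = -3.0472
R = v/ω = -2.0/-2.0 = 1.0000
x' = 2 + 1.0000·(sin -3.0472 − sin -1.0472) = 2.7718
y' = 5 − 1.0000·(cos -3.0472 − cos -1.0472) = 6.4955

(2.7718, 6.4955, -3.0472)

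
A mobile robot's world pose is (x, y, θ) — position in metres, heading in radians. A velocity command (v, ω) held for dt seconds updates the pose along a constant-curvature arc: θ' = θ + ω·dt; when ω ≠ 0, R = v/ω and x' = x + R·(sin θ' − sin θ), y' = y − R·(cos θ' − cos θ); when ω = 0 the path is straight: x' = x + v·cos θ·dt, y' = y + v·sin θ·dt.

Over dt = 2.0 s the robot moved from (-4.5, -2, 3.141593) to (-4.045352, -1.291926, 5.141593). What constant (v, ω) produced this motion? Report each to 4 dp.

Δθ = 5.141593 − 3.141593 = 2.000000
ω = Δθ/dt = 2.000000/2.0 = 1.0000
R = −Δy/(cos θ' − cos θ) = -0.5000
v = R·ω = -0.5000·1.0000 = -0.5000

v = -0.5000, ω = 1.0000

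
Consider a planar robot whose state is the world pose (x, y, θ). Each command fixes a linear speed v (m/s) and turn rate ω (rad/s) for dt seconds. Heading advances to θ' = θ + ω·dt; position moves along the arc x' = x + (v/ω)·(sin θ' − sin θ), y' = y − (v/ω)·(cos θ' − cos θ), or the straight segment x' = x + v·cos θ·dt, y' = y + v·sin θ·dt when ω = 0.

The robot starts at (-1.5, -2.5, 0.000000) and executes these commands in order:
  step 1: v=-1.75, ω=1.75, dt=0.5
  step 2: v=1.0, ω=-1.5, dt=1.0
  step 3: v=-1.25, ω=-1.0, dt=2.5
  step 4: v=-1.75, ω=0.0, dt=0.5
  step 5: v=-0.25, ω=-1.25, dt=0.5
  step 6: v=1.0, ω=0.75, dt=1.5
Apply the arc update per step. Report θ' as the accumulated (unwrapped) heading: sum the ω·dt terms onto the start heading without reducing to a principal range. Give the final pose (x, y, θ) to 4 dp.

(-1.0833, -0.4382, -2.6250)

step 1: θ'=0.8750 (R=-1.0000) → pose (-2.2675, -2.8590, 0.8750)
step 2: θ'=-0.6250 (R=-0.6667) → pose (-1.3658, -2.7457, -0.6250)
step 3: θ'=-3.1250 (R=1.2500) → pose (-0.6552, -0.4822, -3.1250)
step 4: θ'=-3.1250 (straight) → pose (0.2197, -0.4676, -3.1250)
step 5: θ'=-3.7500 (R=0.2000) → pose (0.3374, -0.5035, -3.7500)
step 6: θ'=-2.6250 (R=1.3333) → pose (-1.0833, -0.4382, -2.6250)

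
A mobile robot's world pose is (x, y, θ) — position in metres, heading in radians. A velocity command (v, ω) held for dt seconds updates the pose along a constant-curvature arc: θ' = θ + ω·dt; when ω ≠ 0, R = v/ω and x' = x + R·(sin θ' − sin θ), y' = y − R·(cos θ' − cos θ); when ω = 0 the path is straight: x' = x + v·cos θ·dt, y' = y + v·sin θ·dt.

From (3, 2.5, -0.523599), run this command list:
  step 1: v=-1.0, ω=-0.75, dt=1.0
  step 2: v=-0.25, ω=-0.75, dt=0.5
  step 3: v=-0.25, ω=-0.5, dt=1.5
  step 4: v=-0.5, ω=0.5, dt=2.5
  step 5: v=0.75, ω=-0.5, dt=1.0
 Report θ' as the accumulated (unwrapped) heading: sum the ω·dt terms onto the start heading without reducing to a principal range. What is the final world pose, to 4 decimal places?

(2.9013, 4.1321, -1.6486)

step 1: θ'=-1.2736 (R=1.3333) → pose (2.3918, 3.2642, -1.2736)
step 2: θ'=-1.6486 (R=0.3333) → pose (2.3782, 3.3878, -1.6486)
step 3: θ'=-2.3986 (R=0.5000) → pose (2.5384, 3.7171, -2.3986)
step 4: θ'=-1.1486 (R=-1.0000) → pose (2.7741, 4.8633, -1.1486)
step 5: θ'=-1.6486 (R=-1.5000) → pose (2.9013, 4.1321, -1.6486)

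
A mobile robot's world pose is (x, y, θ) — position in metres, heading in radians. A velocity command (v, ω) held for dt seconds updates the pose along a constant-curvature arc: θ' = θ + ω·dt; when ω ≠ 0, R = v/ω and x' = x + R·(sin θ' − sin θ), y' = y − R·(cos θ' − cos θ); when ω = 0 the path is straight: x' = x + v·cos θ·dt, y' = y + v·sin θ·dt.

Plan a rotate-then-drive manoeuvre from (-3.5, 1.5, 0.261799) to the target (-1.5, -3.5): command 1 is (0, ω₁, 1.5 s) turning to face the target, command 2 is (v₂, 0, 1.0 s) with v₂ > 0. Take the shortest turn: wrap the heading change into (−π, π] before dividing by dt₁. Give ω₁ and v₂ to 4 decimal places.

heading to target = atan2(-3.5−1.5, -1.5−-3.5) = -1.1903
Δθ = wrap(-1.1903 − 0.2618) = -1.4521; ω₁ = Δθ/dt₁ = -0.9681
distance = √((-1.5−-3.5)² + (-3.5−1.5)²) = 5.3852; v₂ = distance/dt₂ = 5.3852

ω₁ = -0.9681, v₂ = 5.3852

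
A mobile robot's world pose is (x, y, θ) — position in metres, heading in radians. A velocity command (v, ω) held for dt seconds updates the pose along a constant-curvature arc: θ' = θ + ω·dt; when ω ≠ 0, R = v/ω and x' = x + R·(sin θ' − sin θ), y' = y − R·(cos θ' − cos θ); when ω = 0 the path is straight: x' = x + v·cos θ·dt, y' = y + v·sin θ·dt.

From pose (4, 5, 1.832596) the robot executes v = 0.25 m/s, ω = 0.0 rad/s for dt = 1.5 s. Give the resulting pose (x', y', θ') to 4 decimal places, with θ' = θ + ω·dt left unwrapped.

(3.9029, 5.3622, 1.8326)

θ' = 1.8326 + 0.0·1.5 = 1.8326
ω = 0 → straight: x' = 4 + 0.25·cos(1.8326)·1.5 = 3.9029
y' = 5 + 0.25·sin(1.8326)·1.5 = 5.3622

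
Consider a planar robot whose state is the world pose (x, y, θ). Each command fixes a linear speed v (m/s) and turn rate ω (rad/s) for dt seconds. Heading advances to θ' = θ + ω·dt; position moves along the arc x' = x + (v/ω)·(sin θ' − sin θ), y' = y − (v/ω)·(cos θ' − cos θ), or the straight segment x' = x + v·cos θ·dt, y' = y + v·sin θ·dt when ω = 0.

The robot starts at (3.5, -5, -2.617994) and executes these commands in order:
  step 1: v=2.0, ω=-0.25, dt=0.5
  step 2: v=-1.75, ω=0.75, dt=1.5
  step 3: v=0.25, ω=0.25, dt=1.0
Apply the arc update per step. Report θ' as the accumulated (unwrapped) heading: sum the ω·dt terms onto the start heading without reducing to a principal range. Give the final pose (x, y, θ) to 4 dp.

(4.0495, -3.6529, -1.3680)

step 1: θ'=-2.7430 (R=-8.0000) → pose (2.6050, -5.4446, -2.7430)
step 2: θ'=-1.6180 (R=-2.3333) → pose (4.0301, -3.4043, -1.6180)
step 3: θ'=-1.3680 (R=1.0000) → pose (4.0495, -3.6529, -1.3680)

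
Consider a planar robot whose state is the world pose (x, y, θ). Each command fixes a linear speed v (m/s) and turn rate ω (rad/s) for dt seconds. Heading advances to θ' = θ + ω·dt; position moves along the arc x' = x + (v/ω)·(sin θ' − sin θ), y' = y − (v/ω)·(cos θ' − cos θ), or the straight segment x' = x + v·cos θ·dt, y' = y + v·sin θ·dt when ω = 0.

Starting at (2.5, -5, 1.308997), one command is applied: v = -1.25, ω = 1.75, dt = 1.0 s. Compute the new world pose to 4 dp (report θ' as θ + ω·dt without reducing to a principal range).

θ' = 1.3090 + 1.75·1.0 = 3.0590
R = v/ω = -1.25/1.75 = -0.7143
x' = 2.5 + -0.7143·(sin 3.0590 − sin 1.3090) = 3.1310
y' = -5 − -0.7143·(cos 3.0590 − cos 1.3090) = -5.8967

(3.1310, -5.8967, 3.0590)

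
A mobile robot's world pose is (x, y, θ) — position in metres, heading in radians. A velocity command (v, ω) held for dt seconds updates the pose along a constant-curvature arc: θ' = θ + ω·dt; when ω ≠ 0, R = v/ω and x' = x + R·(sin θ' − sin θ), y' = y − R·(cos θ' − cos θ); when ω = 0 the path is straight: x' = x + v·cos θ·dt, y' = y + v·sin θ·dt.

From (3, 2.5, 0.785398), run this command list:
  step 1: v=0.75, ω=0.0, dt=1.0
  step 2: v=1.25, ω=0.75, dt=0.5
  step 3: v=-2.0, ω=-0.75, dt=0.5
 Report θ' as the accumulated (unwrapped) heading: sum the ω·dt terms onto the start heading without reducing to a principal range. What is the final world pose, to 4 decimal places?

step 1: θ'=0.7854 (straight) → pose (3.5303, 3.0303, 0.7854)
step 2: θ'=1.1604 (R=1.6667) → pose (3.8801, 3.5439, 1.1604)
step 3: θ'=0.7854 (R=2.6667) → pose (3.3205, 2.7222, 0.7854)

(3.3205, 2.7222, 0.7854)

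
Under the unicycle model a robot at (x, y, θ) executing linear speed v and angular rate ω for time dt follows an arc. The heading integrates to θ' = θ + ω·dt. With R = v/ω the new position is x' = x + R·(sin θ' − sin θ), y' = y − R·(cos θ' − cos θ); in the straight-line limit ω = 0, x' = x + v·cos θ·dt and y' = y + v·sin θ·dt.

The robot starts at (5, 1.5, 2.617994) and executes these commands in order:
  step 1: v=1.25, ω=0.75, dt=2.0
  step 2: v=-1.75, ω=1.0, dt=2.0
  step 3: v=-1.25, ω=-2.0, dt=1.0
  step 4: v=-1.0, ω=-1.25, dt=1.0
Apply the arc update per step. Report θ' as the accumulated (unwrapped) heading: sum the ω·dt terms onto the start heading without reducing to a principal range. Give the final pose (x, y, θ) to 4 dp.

(2.0877, 4.9849, 2.8680)

step 1: θ'=4.1180 (R=1.6667) → pose (2.7859, 0.9900, 4.1180)
step 2: θ'=6.1180 (R=-1.7500) → pose (1.6238, 3.6962, 6.1180)
step 3: θ'=4.1180 (R=0.6250) → pose (1.2087, 4.6627, 4.1180)
step 4: θ'=2.8680 (R=0.8000) → pose (2.0877, 4.9849, 2.8680)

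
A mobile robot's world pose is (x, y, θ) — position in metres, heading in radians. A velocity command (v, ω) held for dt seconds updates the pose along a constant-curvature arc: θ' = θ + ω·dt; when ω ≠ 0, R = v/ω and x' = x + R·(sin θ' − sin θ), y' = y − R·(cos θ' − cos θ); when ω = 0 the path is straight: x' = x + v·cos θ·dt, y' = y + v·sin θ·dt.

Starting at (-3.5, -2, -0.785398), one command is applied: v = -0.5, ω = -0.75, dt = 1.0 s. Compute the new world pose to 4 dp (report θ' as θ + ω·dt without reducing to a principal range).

(-3.6948, -1.5522, -1.5354)

θ' = -0.7854 + -0.75·1.0 = -1.5354
R = v/ω = -0.5/-0.75 = 0.6667
x' = -3.5 + 0.6667·(sin -1.5354 − sin -0.7854) = -3.6948
y' = -2 − 0.6667·(cos -1.5354 − cos -0.7854) = -1.5522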